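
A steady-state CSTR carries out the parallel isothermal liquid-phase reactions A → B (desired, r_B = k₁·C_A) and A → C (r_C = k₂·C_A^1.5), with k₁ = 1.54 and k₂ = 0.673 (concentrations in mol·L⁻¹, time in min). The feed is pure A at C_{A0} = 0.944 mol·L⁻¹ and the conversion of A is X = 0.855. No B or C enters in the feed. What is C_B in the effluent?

0.695 mol·L⁻¹

Exit C_A = C_{A0}(1−X) = 0.944×0.145 = 0.1369 mol·L⁻¹.
A CSTR operates uniformly at the exit composition, giving r_B = 0.2108 and r_C = 0.03408 (each k·C_A^n at C_A = 0.1369).
Fraction of consumed A going to B: r_B/(r_B+r_C) = 0.8608.
C_B = 0.8608·C_{A0}·X = 0.8608×0.944×0.855 = 0.695 mol·L⁻¹.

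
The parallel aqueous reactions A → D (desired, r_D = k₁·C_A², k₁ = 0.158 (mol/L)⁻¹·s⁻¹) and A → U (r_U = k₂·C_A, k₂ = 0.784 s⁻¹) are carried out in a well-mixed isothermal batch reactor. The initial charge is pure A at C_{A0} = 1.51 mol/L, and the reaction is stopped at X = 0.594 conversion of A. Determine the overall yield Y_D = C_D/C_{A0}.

0.104

C_A = C_{A0}(1−X) = 0.6131 mol/L.
Along a PFR/batch, dC_U/dC_A = −r_U/(r_D+r_U) = −k₂/(k₂+k₁·C_A).
Integrating from C_{A0} to C_A: C_U = (0.784/0.158)·ln[(0.784+0.158·1.51)/(0.784+0.158·0.613)] = 4.962·ln(1.023/0.8809) = 0.7402 mol/L.
Then C_D = (C_{A0}−C_A) − C_U = 0.8969 − 0.7402 = 0.1567 mol/L.
Y_D = C_D/C_{A0} = 0.1567/1.51 = 0.104.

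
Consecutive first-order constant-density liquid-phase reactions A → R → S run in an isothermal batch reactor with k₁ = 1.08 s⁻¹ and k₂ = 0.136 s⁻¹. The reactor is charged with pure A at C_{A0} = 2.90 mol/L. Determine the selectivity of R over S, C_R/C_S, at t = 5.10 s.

1.32

The intermediate concentration in a first-order A→B→C sequence is C_R = k₁C_{A0}(e^(−k₁t) − e^(−k₂t))/(k₂−k₁).
e^(−k₁t) = e^(−1.08×5.10) = e^(−5.508) = 0.004054; e^(−k₂t) = e^(−0.6936) = 0.4998.
C_R = 1.08×2.90/(0.136−1.08) × (0.004054−0.4998) = (-3.318)×(-0.4957) = 1.645 mol/L.
C_A = C_{A0}e^(−k₁t) = 0.01176 mol/L, so C_S = C_{A0}−C_A−C_R = 1.244 mol/L; C_R/C_S = 1.32.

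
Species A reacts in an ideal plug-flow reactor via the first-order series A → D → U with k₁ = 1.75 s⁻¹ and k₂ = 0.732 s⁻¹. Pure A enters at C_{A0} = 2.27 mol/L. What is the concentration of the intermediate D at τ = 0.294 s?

0.814 mol/L

The intermediate concentration in a first-order A→B→C sequence is C_D = k₁C_{A0}(e^(−k₁τ) − e^(−k₂τ))/(k₂−k₁).
e^(−k₁τ) = e^(−1.75×0.294) = e^(−0.5145) = 0.5978; e^(−k₂τ) = e^(−0.2152) = 0.8064.
C_D = 1.75×2.27/(0.732−1.75) × (0.5978−0.8064) = (-3.902)×(-0.2086) = 0.8139 mol/L.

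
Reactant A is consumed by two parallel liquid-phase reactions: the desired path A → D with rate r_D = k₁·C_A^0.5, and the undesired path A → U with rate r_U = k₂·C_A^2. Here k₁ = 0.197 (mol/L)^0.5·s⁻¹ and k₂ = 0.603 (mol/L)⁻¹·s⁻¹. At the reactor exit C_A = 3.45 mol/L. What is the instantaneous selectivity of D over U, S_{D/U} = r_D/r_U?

0.0510

S_{D/U} = r_D/r_U = (k₁·C_A^0.5)/(k₂·C_A^2) = (k₁/k₂)·C_A^-1.5.
= (0.197×3.450^0.5) / (0.603×3.450^2) = 0.3659/7.177 = 0.0510.
The undesired path is higher order in A, so low C_A (CSTR or dilute feed) favours D.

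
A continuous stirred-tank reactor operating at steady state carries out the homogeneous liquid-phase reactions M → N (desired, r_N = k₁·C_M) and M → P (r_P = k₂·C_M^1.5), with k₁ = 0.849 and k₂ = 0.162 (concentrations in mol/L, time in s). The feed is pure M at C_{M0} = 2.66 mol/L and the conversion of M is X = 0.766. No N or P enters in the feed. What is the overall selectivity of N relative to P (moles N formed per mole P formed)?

6.64

Exit C_M = C_{M0}(1−X) = 2.66×0.234 = 0.6224 mol/L.
A CSTR operates uniformly at the exit composition, giving r_N = 0.5285 and r_P = 0.07955 (each k·C_M^n at C_M = 0.6224).
Overall selectivity = C_N/C_P = r_Nτ/(r_Pτ) = r_N/r_P = 6.64.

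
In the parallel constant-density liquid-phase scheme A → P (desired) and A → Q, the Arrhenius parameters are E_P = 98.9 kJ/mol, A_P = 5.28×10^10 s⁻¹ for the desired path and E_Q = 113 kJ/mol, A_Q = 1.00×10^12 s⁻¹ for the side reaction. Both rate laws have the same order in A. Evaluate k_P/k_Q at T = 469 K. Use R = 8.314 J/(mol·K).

Since both paths have the same order in A, the concentration cancels and S_{P/Q} = k_P/k_Q = (A_P/A_Q)·exp[(E_Q−E_P)/(RT)].
(E_Q−E_P)/(RT) = (113−98.9)×10³/(8.314×469) = 14100/3899 = 3.616.
k_P/k_Q = (5.28×10^10/1.00×10^12)·exp(3.616) = 0.05280 × 37.19 = 1.96.

1.96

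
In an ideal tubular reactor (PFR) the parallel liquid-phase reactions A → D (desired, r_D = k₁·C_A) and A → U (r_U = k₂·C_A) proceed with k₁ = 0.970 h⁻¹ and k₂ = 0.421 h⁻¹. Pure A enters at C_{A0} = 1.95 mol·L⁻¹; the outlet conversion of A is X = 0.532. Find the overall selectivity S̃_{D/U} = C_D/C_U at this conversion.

C_A = C_{A0}(1−X) = 0.9126 mol·L⁻¹.
Both paths are first order in A, so the instantaneous fraction to D is constant: dC_D/d(−C_A) = k₁/(k₁+k₂) = 0.6973.
C_D = 0.6973·(C_{A0}−C_A) = 0.6973×1.037 = 0.723 mol·L⁻¹.
C_U = (C_{A0}−C_A)−C_D = 0.3140 mol·L⁻¹; S̃_{D/U} = 0.7234/0.3140 = 2.30.

2.30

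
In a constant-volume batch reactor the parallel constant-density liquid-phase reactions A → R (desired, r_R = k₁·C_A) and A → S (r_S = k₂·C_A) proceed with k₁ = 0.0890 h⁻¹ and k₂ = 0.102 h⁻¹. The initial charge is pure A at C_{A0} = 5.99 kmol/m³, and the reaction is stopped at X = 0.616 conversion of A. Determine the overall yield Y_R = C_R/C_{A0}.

0.287

C_A = C_{A0}(1−X) = 2.300 kmol/m³.
Both paths are first order in A, so the instantaneous fraction to R is constant: dC_R/d(−C_A) = k₁/(k₁+k₂) = 0.4660.
C_R = 0.4660·(C_{A0}−C_A) = 0.4660×3.690 = 1.72 kmol/m³.
Y_R = C_R/C_{A0} = 1.719/5.99 = 0.287.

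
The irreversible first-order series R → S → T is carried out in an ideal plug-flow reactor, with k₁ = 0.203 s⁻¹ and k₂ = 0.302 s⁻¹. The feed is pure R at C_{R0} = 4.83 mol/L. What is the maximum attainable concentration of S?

At the optimum, C_{S,max}/C_{R0} = (k₁/k₂)^[k₂/(k₂−k₁)].
= (0.203/0.302)^(0.302/(0.302−0.203)) = (0.6722)^(3.051) = 0.2977.
C_{S,max} = 0.2977×4.83 = 1.44 mol/L.

1.44 mol/L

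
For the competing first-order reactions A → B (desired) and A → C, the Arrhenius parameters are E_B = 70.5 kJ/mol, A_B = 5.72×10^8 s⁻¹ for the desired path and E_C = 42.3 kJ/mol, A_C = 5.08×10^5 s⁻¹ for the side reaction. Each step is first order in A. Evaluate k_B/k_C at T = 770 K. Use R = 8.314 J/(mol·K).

13.8

k_B/k_C = (A_B/A_C)·exp[−(E_B−E_C)/(RT)] = (A_B/A_C)·exp[(E_C−E_B)/(RT)].
(E_C−E_B)/(RT) = (42.3−70.5)×10³/(8.314×770) = -28200/6402 = -4.405.
k_B/k_C = (5.72×10^8/5.08×10^5)·exp(-4.405) = 1126 × 0.01222 = 13.8.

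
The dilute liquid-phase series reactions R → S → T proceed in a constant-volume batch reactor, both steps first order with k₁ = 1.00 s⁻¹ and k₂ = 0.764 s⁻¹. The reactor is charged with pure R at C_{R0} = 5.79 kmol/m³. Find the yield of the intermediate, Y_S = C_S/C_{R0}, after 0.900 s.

0.408

The intermediate concentration in a first-order A→B→C sequence is C_S = k₁C_{R0}(e^(−k₁t) − e^(−k₂t))/(k₂−k₁).
e^(−k₁t) = e^(−1.00×0.900) = e^(−0.9000) = 0.4066; e^(−k₂t) = e^(−0.6876) = 0.5028.
C_S = 1.00×5.79/(0.764−1.00) × (0.4066−0.5028) = (-24.53)×(-0.09621) = 2.360 kmol/m³.
Y_S = C_S/C_{R0} = 2.360/5.79 = 0.408.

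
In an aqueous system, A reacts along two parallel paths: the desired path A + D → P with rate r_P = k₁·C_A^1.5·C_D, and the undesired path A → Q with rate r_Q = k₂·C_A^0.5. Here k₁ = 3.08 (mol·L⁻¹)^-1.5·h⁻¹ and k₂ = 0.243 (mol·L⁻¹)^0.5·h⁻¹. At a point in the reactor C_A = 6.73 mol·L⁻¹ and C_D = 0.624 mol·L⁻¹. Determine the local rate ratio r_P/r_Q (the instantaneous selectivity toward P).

53.2

S_{P/Q} = r_P/r_Q = (k₁·C_A^1.5·C_D)/(k₂·C_A^0.5) = (k₁/k₂)·C_A·C_D.
= (3.08×6.730^1.5×0.6240) / (0.243×6.730^0.5) = 33.56/0.6304 = 53.2.
Since the desired path is higher order in A, keeping C_A high (PFR or concentrated feed) favours P.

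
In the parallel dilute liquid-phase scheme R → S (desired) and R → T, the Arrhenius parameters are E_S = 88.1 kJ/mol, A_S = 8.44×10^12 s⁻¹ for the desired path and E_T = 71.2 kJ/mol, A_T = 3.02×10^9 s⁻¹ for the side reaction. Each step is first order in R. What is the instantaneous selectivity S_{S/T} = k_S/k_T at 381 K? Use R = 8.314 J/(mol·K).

Since both paths have the same order in R, the concentration cancels and S_{S/T} = k_S/k_T = (A_S/A_T)·exp[(E_T−E_S)/(RT)].
(E_T−E_S)/(RT) = (71.2−88.1)×10³/(8.314×381) = -16900/3168 = -5.335.
k_S/k_T = (8.44×10^12/3.02×10^9)·exp(-5.335) = 2795 × 0.004819 = 13.5.

13.5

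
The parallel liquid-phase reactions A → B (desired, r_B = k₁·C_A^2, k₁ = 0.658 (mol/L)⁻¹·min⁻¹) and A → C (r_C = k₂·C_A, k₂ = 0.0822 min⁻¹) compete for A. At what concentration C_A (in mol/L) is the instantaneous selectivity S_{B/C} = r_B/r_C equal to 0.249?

0.0311 mol/L

S_{B/C} = (k₁/k₂)·C_A ⇒ C_A = S·k₂/k₁.
= 0.249×0.0822/0.658 = 0.0311 mol/L.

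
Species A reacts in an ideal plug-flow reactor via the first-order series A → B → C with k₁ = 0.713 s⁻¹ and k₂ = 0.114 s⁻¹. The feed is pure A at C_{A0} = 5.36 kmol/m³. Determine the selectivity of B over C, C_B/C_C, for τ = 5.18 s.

For first-order series with pure A initially, C_B(τ) = k₁C_{A0}/(k₂−k₁)·(e^(−k₁τ) − e^(−k₂τ)).
e^(−k₁τ) = e^(−0.713×5.18) = e^(−3.693) = 0.02489; e^(−k₂τ) = e^(−0.5905) = 0.5540.
C_B = 0.713×5.36/(0.114−0.713) × (0.02489−0.5540) = (-6.380)×(-0.5292) = 3.376 kmol/m³.
C_A = C_{A0}e^(−k₁τ) = 0.1334 kmol/m³, so C_C = C_{A0}−C_A−C_B = 1.851 kmol/m³; C_B/C_C = 1.82.

1.82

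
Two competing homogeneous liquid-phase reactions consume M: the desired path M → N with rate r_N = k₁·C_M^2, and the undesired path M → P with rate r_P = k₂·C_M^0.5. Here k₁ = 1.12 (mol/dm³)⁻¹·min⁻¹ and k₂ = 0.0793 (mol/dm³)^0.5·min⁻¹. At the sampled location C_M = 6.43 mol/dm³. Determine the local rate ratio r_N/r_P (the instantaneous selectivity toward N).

230

S_{N/P} = r_N/r_P = (k₁·C_M^2)/(k₂·C_M^0.5) = (k₁/k₂)·C_M^1.5.
= (1.12×6.430^2) / (0.0793×6.430^0.5) = 46.31/0.2011 = 230.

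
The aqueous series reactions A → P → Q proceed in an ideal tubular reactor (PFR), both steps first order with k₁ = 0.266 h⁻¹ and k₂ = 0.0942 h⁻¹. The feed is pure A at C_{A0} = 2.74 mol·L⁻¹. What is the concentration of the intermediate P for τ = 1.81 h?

0.956 mol·L⁻¹

For first-order series with pure A initially, C_P(τ) = k₁C_{A0}/(k₂−k₁)·(e^(−k₁τ) − e^(−k₂τ)).
e^(−k₁τ) = e^(−0.266×1.81) = e^(−0.4815) = 0.6179; e^(−k₂τ) = e^(−0.1705) = 0.8432.
C_P = 0.266×2.74/(0.0942−0.266) × (0.6179−0.8432) = (-4.242)×(-0.2254) = 0.9561 mol·L⁻¹.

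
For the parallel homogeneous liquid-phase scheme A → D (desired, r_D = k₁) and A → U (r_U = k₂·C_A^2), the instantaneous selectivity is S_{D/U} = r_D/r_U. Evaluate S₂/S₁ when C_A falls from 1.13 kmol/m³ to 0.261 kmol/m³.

S_{D/U} = (k₁/k₂)·C_A^-2, so S₂/S₁ = (C_{A,2}/C_{A,1})^-2.
= (0.261/1.13)^(-2) = (0.2310)^(-2) = 18.7.

18.7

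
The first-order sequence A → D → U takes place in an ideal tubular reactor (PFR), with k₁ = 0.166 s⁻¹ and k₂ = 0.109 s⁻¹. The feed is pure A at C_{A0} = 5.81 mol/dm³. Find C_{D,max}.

2.60 mol/dm³

At the optimum, C_{D,max}/C_{A0} = (k₁/k₂)^[k₂/(k₂−k₁)].
= (0.166/0.109)^(0.109/(0.109−0.166)) = (1.523)^(-1.912) = 0.4474.
C_{D,max} = 0.4474×5.81 = 2.60 mol/dm³.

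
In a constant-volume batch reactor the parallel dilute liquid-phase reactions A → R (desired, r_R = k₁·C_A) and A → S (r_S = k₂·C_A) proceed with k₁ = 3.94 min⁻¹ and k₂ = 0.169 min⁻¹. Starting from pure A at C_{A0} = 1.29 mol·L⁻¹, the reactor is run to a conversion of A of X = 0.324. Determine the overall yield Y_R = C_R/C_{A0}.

C_A = C_{A0}(1−X) = 0.8720 mol·L⁻¹.
Both paths are first order in A, so the instantaneous fraction to R is constant: dC_R/d(−C_A) = k₁/(k₁+k₂) = 0.9589.
C_R = 0.9589·(C_{A0}−C_A) = 0.9589×0.4180 = 0.401 mol·L⁻¹.
Y_R = C_R/C_{A0} = 0.4008/1.29 = 0.311.

0.311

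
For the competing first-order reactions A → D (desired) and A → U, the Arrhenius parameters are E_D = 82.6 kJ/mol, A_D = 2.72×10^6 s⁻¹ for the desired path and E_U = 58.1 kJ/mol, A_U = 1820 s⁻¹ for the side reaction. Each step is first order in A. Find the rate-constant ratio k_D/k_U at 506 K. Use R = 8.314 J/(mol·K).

With equal orders, S_{D/U} = k_D/k_U = (A_D/A_U)·exp[(E_U−E_D)/(RT)].
(E_U−E_D)/(RT) = (58.1−82.6)×10³/(8.314×506) = -24500/4207 = -5.824.
k_D/k_U = (2.72×10^6/1820)·exp(-5.824) = 1495 × 0.002956 = 4.42.
Since E_D > E_U, raising the temperature improves selectivity toward D.

4.42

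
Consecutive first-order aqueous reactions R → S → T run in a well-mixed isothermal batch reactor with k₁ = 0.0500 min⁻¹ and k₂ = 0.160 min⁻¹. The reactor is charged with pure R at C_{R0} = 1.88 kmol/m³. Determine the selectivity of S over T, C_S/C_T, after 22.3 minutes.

0.254

The intermediate concentration in a first-order A→B→C sequence is C_S = k₁C_{R0}(e^(−k₁t) − e^(−k₂t))/(k₂−k₁).
e^(−k₁t) = e^(−0.0500×22.3) = e^(−1.115) = 0.3279; e^(−k₂t) = e^(−3.568) = 0.02821.
C_S = 0.0500×1.88/(0.160−0.0500) × (0.3279−0.02821) = 0.8545×0.2997 = 0.2561 kmol/m³.
C_R = C_{R0}e^(−k₁t) = 0.6165 kmol/m³, so C_T = C_{R0}−C_R−C_S = 1.007 kmol/m³; C_S/C_T = 0.254.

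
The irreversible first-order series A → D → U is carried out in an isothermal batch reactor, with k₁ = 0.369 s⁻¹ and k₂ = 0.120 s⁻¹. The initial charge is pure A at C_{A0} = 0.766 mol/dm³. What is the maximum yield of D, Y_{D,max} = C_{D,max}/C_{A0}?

Evaluating C_D at t_opt = ln(k₂/k₁)/(k₂−k₁) gives C_{D,max}/C_{A0} = (k₁/k₂)^[k₂/(k₂−k₁)].
= (0.369/0.120)^(0.120/(0.120−0.369)) = (3.075)^(-0.4819) = 0.5820.

0.582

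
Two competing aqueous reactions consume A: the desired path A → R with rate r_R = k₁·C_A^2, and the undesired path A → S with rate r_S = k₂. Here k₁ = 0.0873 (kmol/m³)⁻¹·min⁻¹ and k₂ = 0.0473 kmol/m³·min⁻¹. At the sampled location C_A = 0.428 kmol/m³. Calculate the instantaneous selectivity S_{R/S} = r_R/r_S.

S_{R/S} = r_R/r_S = (k₁·C_A^2)/(k₂) = (k₁/k₂)·C_A^2.
= (0.0873×0.4280^2) / (0.0473) = 0.01599/0.04730 = 0.338.

0.338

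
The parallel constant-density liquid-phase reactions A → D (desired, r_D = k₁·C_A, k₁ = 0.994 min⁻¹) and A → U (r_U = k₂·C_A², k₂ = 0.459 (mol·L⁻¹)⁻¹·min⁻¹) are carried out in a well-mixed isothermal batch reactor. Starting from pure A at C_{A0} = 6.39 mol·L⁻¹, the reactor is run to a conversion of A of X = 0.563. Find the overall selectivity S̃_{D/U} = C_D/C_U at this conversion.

C_A = C_{A0}(1−X) = 2.792 mol·L⁻¹.
Along a PFR/batch, dC_D/dC_A = −r_D/(r_D+r_U) = −k₁/(k₁+k₂·C_A).
Integrating from C_{A0} to C_A: C_D = (0.994/0.459)·ln[(0.994+0.459·6.39)/(0.994+0.459·2.79)] = 2.166·ln(3.927/2.276) = 1.181 mol·L⁻¹.
C_U = (C_{A0}−C_A)−C_D = 2.416 mol·L⁻¹; S̃_{D/U} = 1.181/2.416 = 0.489.

0.489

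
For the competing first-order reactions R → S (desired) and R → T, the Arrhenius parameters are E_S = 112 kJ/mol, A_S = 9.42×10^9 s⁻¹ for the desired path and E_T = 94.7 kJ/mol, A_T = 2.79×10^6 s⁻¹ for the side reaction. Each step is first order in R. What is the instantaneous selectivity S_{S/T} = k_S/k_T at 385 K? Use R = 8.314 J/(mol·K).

With equal orders, S_{S/T} = k_S/k_T = (A_S/A_T)·exp[(E_T−E_S)/(RT)].
(E_T−E_S)/(RT) = (94.7−112)×10³/(8.314×385) = -17300/3201 = -5.405.
k_S/k_T = (9.42×10^9/2.79×10^6)·exp(-5.405) = 3376 × 0.004495 = 15.2.
Since E_S > E_T, raising the temperature improves selectivity toward S.

15.2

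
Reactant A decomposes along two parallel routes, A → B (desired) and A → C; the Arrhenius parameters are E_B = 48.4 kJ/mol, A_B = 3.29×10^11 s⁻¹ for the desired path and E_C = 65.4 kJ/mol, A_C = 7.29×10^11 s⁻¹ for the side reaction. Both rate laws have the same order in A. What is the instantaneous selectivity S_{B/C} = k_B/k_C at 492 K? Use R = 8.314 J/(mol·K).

28.8

Since both paths have the same order in A, the concentration cancels and S_{B/C} = k_B/k_C = (A_B/A_C)·exp[(E_C−E_B)/(RT)].
(E_C−E_B)/(RT) = (65.4−48.4)×10³/(8.314×492) = 17000/4090 = 4.156.
k_B/k_C = (3.29×10^11/7.29×10^11)·exp(4.156) = 0.4513 × 63.81 = 28.8.
Since E_B < E_C, lowering the temperature improves selectivity toward B.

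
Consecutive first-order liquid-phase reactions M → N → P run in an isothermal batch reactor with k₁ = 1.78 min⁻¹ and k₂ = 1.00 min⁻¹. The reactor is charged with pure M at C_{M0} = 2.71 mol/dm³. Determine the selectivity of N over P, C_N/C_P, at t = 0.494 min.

For first-order series with pure M initially, C_N(t) = k₁C_{M0}/(k₂−k₁)·(e^(−k₁t) − e^(−k₂t)).
e^(−k₁t) = e^(−1.78×0.494) = e^(−0.8793) = 0.4151; e^(−k₂t) = e^(−0.4940) = 0.6102.
C_N = 1.78×2.71/(1.00−1.78) × (0.4151−0.6102) = (-6.184)×(-0.1951) = 1.207 mol/dm³.
C_M = C_{M0}e^(−k₁t) = 1.125 mol/dm³, so C_P = C_{M0}−C_M−C_N = 0.3785 mol/dm³; C_N/C_P = 3.19.

3.19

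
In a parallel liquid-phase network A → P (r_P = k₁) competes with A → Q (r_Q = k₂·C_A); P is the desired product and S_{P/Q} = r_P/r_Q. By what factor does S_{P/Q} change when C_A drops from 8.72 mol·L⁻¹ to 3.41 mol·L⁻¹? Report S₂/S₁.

S_{P/Q} = (k₁/k₂)·C_A⁻¹, so S₂/S₁ = (C_{A,2}/C_{A,1})⁻¹.
= 8.72/3.41 = 2.56.
Selectivity toward P rises as C_A falls — low-concentration operation is favoured.

2.56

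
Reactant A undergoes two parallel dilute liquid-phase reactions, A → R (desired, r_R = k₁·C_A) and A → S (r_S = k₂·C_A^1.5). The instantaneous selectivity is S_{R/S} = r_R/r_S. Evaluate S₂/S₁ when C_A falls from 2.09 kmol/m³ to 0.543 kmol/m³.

S_{R/S} = (k₁/k₂)·C_A^-0.5, so S₂/S₁ = (C_{A,2}/C_{A,1})^-0.5.
= (0.543/2.09)^(-0.5) = (0.2598)^(-0.5) = 1.96.

1.96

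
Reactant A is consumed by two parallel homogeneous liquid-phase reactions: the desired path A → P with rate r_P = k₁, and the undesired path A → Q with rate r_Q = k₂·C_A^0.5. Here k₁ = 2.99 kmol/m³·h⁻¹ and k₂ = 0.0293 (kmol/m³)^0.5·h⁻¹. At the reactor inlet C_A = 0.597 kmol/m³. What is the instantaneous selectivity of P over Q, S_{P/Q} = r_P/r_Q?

132

S_{P/Q} = r_P/r_Q = (k₁)/(k₂·C_A^0.5) = (k₁/k₂)·C_A^-0.5.
= (2.99) / (0.0293×0.5970^0.5) = 2.990/0.02264 = 132.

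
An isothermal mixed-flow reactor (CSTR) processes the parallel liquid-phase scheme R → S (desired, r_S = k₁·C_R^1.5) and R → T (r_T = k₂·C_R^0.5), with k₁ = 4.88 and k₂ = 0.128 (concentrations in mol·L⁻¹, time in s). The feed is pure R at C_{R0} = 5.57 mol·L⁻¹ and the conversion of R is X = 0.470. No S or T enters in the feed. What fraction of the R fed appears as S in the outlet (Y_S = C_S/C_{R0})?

Exit C_R = C_{R0}(1−X) = 5.57×0.530 = 2.952 mol·L⁻¹.
A CSTR operates uniformly at the exit composition, giving r_S = 24.75 and r_T = 0.2199 (each k·C_R^n at C_R = 2.952).
Fraction of consumed R going to S: r_S/(r_S+r_T) = 0.9912.
C_S = 0.9912·C_{R0}·X = 0.9912×5.57×0.470 = 2.59 mol·L⁻¹; Y_S = C_S/C_{R0} = 0.466.

0.466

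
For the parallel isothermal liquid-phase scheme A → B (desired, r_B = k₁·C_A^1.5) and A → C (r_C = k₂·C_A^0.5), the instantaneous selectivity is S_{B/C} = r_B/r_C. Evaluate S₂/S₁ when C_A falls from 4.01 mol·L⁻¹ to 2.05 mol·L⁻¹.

0.511

S_{B/C} = (k₁/k₂)·C_A, so S₂/S₁ = (C_{A,2}/C_{A,1}).
= 2.05/4.01 = 0.511.
Selectivity toward B falls as C_A falls — high-concentration operation is favoured.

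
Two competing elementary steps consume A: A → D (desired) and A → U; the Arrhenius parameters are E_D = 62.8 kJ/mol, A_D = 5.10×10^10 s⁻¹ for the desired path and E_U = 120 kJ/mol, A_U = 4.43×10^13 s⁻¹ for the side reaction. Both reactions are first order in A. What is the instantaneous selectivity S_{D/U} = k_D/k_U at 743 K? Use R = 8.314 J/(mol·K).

12.1

k_D/k_U = (A_D/A_U)·exp[−(E_D−E_U)/(RT)] = (A_D/A_U)·exp[(E_U−E_D)/(RT)].
(E_U−E_D)/(RT) = (120−62.8)×10³/(8.314×743) = 57200/6177 = 9.260.
k_D/k_U = (5.10×10^10/4.43×10^13)·exp(9.260) = 0.001151 × 10506 = 12.1.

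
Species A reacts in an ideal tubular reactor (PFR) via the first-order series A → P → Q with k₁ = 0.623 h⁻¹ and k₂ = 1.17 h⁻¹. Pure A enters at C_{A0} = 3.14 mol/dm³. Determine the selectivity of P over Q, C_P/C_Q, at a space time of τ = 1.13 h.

The intermediate concentration in a first-order A→B→C sequence is C_P = k₁C_{A0}(e^(−k₁τ) − e^(−k₂τ))/(k₂−k₁).
e^(−k₁τ) = e^(−0.623×1.13) = e^(−0.7040) = 0.4946; e^(−k₂τ) = e^(−1.322) = 0.2666.
C_P = 0.623×3.14/(1.17−0.623) × (0.4946−0.2666) = 3.576×0.2280 = 0.8155 mol/dm³.
C_A = C_{A0}e^(−k₁τ) = 1.553 mol/dm³, so C_Q = C_{A0}−C_A−C_P = 0.7714 mol/dm³; C_P/C_Q = 1.06.

1.06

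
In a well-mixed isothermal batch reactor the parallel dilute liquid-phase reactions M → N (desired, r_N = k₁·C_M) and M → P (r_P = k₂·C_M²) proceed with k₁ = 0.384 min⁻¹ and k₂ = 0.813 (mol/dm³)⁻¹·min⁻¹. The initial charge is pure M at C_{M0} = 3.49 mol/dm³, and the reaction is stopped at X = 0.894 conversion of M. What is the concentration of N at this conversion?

C_M = C_{M0}(1−X) = 0.3699 mol/dm³.
Along a PFR/batch, dC_N/dC_M = −r_N/(r_N+r_P) = −k₁/(k₁+k₂·C_M).
Integrating from C_{M0} to C_M: C_N = (0.384/0.813)·ln[(0.384+0.813·3.49)/(0.384+0.813·0.370)] = 0.4723·ln(3.221/0.6848) = 0.7314 mol/dm³.

0.731 mol/dm³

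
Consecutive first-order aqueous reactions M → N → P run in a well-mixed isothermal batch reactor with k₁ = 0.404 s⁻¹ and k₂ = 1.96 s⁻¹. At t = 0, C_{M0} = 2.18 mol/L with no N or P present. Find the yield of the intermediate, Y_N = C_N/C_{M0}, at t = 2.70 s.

Solving the coupled first-order balances gives C_N(t) = [k₁/(k₂−k₁)]·C_{M0}·(e^(−k₁t) − e^(−k₂t)).
e^(−k₁t) = e^(−0.404×2.70) = e^(−1.091) = 0.3359; e^(−k₂t) = e^(−5.292) = 0.005032.
C_N = 0.404×2.18/(1.96−0.404) × (0.3359−0.005032) = 0.5660×0.3309 = 0.1873 mol/L.
Y_N = C_N/C_{M0} = 0.1873/2.18 = 0.0859.

0.0859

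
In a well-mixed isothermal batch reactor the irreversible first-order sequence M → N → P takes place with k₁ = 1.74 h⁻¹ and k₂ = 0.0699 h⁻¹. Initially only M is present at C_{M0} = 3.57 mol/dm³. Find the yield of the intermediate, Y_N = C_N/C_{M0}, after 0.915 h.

0.765

The intermediate concentration in a first-order A→B→C sequence is C_N = k₁C_{M0}(e^(−k₁t) − e^(−k₂t))/(k₂−k₁).
e^(−k₁t) = e^(−1.74×0.915) = e^(−1.592) = 0.2035; e^(−k₂t) = e^(−0.06396) = 0.9380.
C_N = 1.74×3.57/(0.0699−1.74) × (0.2035−0.9380) = (-3.719)×(-0.7345) = 2.732 mol/dm³.
Y_N = C_N/C_{M0} = 2.732/3.57 = 0.765.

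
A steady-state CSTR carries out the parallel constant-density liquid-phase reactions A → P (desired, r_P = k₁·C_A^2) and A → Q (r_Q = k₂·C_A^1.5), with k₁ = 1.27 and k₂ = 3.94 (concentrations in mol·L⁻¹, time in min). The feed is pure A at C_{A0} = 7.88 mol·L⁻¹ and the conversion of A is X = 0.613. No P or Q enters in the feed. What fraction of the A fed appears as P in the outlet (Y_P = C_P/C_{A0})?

0.221

Exit C_A = C_{A0}(1−X) = 7.88×0.387 = 3.050 mol·L⁻¹.
In a CSTR the entire volume is at exit conditions, so r_P = 1.27×3.050^2 = 11.81 and r_Q = 3.94×3.050^1.5 = 20.98.
Fraction of consumed A going to P: r_P/(r_P+r_Q) = 0.3602.
C_P = 0.3602·C_{A0}·X = 0.3602×7.88×0.613 = 1.74 mol·L⁻¹; Y_P = C_P/C_{A0} = 0.221.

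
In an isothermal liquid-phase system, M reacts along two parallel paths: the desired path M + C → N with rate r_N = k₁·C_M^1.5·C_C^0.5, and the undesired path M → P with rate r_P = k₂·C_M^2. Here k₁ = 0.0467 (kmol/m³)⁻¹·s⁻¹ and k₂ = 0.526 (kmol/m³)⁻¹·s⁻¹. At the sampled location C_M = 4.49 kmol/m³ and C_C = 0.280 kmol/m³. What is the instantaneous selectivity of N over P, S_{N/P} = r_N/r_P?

S_{N/P} = r_N/r_P = (k₁·C_M^1.5·C_C^0.5)/(k₂·C_M^2) = (k₁/k₂)·C_M^-0.5·C_C^0.5.
= (0.0467×4.490^1.5×0.2800^0.5) / (0.526×4.490^2) = 0.2351/10.60 = 0.0222.

0.0222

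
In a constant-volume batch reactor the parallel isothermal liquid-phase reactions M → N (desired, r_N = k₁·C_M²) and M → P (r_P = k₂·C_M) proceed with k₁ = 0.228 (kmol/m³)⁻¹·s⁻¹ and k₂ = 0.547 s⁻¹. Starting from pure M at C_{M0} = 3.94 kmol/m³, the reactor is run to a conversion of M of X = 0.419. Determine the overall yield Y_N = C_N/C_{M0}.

0.235

C_M = C_{M0}(1−X) = 2.289 kmol/m³.
Along a PFR/batch, dC_P/dC_M = −r_P/(r_N+r_P) = −k₂/(k₂+k₁·C_M).
Integrating from C_{M0} to C_M: C_P = (0.547/0.228)·ln[(0.547+0.228·3.94)/(0.547+0.228·2.29)] = 2.399·ln(1.445/1.069) = 0.7238 kmol/m³.
Then C_N = (C_{M0}−C_M) − C_P = 1.651 − 0.7238 = 0.9271 kmol/m³.
Y_N = C_N/C_{M0} = 0.9271/3.94 = 0.235.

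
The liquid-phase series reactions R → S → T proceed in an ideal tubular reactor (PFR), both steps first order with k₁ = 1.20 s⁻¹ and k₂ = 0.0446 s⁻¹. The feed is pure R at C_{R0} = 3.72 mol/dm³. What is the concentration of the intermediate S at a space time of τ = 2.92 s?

3.28 mol/dm³

For first-order series with pure R initially, C_S(τ) = k₁C_{R0}/(k₂−k₁)·(e^(−k₁τ) − e^(−k₂τ)).
e^(−k₁τ) = e^(−1.20×2.92) = e^(−3.504) = 0.03008; e^(−k₂τ) = e^(−0.1302) = 0.8779.
C_S = 1.20×3.72/(0.0446−1.20) × (0.03008−0.8779) = (-3.864)×(-0.8478) = 3.276 mol/dm³.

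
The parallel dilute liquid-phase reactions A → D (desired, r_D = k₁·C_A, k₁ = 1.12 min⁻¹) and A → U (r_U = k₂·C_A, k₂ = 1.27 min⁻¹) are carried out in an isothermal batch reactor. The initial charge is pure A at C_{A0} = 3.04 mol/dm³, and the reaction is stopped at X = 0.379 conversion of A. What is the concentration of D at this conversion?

0.540 mol/dm³

C_A = C_{A0}(1−X) = 1.888 mol/dm³.
Both paths are first order in A, so the instantaneous fraction to D is constant: dC_D/d(−C_A) = k₁/(k₁+k₂) = 0.4686.
C_D = 0.4686·(C_{A0}−C_A) = 0.4686×1.152 = 0.540 mol/dm³.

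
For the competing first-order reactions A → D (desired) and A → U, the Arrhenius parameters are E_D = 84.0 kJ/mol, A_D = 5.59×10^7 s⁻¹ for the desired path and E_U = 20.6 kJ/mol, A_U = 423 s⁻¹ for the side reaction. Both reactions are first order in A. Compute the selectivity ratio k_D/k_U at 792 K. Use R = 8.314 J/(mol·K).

k_D/k_U = (A_D/A_U)·exp[−(E_D−E_U)/(RT)] = (A_D/A_U)·exp[(E_U−E_D)/(RT)].
(E_U−E_D)/(RT) = (20.6−84.0)×10³/(8.314×792) = -63400/6585 = -9.628.
k_D/k_U = (5.59×10^7/423)·exp(-9.628) = 1.322×10^5 × 6.583×10^-5 = 8.70.

8.70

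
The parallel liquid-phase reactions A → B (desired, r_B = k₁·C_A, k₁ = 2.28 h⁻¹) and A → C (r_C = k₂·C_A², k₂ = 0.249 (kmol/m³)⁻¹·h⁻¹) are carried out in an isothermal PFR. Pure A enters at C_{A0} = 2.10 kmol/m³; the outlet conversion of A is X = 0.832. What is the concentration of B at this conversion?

C_A = C_{A0}(1−X) = 0.3528 kmol/m³.
Along a PFR/batch, dC_B/dC_A = −r_B/(r_B+r_C) = −k₁/(k₁+k₂·C_A).
Integrating from C_{A0} to C_A: C_B = (2.28/0.249)·ln[(2.28+0.249·2.10)/(2.28+0.249·0.353)] = 9.157·ln(2.803/2.368) = 1.544 kmol/m³.

1.54 kmol/m³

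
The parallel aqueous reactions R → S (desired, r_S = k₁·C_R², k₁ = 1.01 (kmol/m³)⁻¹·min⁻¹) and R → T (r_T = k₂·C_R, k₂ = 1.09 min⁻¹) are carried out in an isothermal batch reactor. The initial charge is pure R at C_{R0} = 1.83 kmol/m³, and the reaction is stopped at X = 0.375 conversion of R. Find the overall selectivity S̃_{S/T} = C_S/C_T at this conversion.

1.36

C_R = C_{R0}(1−X) = 1.144 kmol/m³.
Along a PFR/batch, dC_T/dC_R = −r_T/(r_S+r_T) = −k₂/(k₂+k₁·C_R).
Integrating from C_{R0} to C_R: C_T = (1.09/1.01)·ln[(1.09+1.01·1.83)/(1.09+1.01·1.14)] = 1.079·ln(2.938/2.245) = 0.2904 kmol/m³.
Then C_S = (C_{R0}−C_R) − C_T = 0.6863 − 0.2904 = 0.3959 kmol/m³.
S̃_{S/T} = C_S/C_T = 0.3959/0.2904 = 1.36.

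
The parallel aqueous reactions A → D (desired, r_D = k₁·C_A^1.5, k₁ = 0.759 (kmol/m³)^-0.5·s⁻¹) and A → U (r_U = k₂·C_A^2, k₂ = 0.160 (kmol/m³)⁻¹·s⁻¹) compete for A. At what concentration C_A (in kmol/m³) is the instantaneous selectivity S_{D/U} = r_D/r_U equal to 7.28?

0.425 kmol/m³

S_{D/U} = (k₁/k₂)·C_A^-0.5 ⇒ C_A = (S·k₂/k₁)^(-2).
= (7.28×0.160/0.759)^(-2) = (1.535)^(-2) = 0.425 kmol/m³.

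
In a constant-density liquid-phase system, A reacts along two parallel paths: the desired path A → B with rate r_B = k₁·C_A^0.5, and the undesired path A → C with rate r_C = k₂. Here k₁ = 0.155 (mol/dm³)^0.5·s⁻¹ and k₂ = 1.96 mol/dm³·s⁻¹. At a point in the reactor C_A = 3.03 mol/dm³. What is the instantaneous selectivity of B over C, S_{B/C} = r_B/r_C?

0.138

S_{B/C} = r_B/r_C = (k₁·C_A^0.5)/(k₂) = (k₁/k₂)·C_A^0.5.
= (0.155×3.030^0.5) / (1.96) = 0.2698/1.960 = 0.138.
Since the desired path is higher order in A, keeping C_A high (PFR or concentrated feed) favours B.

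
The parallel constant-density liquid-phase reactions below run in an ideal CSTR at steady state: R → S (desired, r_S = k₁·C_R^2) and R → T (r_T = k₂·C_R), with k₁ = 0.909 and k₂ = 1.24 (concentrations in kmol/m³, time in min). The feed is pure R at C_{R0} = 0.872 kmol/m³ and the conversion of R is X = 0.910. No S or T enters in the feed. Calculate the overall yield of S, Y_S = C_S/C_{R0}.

0.0495

Exit C_R = C_{R0}(1−X) = 0.872×0.0900 = 0.07848 kmol/m³.
Rates in a CSTR are evaluated at the outlet concentration: r_S = 0.909×0.07848^2 = 0.005599, r_T = 1.24×0.07848 = 0.09732.
Fraction of consumed R going to S: r_S/(r_S+r_T) = 0.05440.
C_S = 0.05440·C_{R0}·X = 0.05440×0.872×0.910 = 0.0432 kmol/m³; Y_S = C_S/C_{R0} = 0.0495.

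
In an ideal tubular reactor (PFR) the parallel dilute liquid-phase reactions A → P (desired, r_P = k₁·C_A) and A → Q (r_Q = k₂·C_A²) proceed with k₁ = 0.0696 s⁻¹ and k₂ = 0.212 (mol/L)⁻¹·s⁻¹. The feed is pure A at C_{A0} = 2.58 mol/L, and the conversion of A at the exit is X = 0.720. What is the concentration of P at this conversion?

C_A = C_{A0}(1−X) = 0.7224 mol/L.
Along a PFR/batch, dC_P/dC_A = −r_P/(r_P+r_Q) = −k₁/(k₁+k₂·C_A).
Integrating from C_{A0} to C_A: C_P = (0.0696/0.212)·ln[(0.0696+0.212·2.58)/(0.0696+0.212·0.722)] = 0.3283·ln(0.6166/0.2227) = 0.3342 mol/L.

0.334 mol/L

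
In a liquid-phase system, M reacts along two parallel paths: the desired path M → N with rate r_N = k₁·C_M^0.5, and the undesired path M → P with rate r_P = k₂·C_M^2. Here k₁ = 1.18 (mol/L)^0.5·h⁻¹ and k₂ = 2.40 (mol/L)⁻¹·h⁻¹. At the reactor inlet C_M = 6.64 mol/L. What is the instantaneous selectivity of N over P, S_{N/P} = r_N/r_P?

0.0287

S_{N/P} = r_N/r_P = (k₁·C_M^0.5)/(k₂·C_M^2) = (k₁/k₂)·C_M^-1.5.
= (1.18×6.640^0.5) / (2.40×6.640^2) = 3.041/105.8 = 0.0287.
The undesired path is higher order in M, so low C_M (CSTR or dilute feed) favours N.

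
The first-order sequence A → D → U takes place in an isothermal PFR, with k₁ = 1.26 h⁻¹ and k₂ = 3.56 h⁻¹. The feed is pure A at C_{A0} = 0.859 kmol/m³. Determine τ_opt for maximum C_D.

Setting dC_D/dτ = 0 gives τ_opt = ln(k₂/k₁)/(k₂−k₁).
= ln(3.56/1.26)/(3.56−1.26) = ln(2.825)/2.300 = 1.039/2.300 = 0.452 h.

0.452 h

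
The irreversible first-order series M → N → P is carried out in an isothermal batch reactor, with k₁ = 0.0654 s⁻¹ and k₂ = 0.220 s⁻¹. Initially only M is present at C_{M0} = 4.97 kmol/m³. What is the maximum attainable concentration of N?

At the optimum, C_{N,max}/C_{M0} = (k₁/k₂)^[k₂/(k₂−k₁)].
= (0.0654/0.220)^(0.220/(0.220−0.0654)) = (0.2973)^(1.423) = 0.1779.
C_{N,max} = 0.1779×4.97 = 0.884 kmol/m³.

0.884 kmol/m³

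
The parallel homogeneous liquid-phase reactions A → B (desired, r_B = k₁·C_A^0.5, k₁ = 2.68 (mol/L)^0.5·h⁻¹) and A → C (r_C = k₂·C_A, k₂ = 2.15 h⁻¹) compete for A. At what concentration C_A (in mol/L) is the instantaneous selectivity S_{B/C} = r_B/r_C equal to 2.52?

0.245 mol/L

S_{B/C} = (k₁/k₂)·C_A^-0.5 ⇒ C_A = (S·k₂/k₁)^(-2).
= (2.52×2.15/2.68)^(-2) = (2.022)^(-2) = 0.245 mol/L.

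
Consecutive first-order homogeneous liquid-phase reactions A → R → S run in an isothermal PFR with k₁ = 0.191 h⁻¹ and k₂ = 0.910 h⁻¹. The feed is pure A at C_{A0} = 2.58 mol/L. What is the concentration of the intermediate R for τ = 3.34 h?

For first-order series with pure A initially, C_R(τ) = k₁C_{A0}/(k₂−k₁)·(e^(−k₁τ) − e^(−k₂τ)).
e^(−k₁τ) = e^(−0.191×3.34) = e^(−0.6379) = 0.5284; e^(−k₂τ) = e^(−3.039) = 0.04786.
C_R = 0.191×2.58/(0.910−0.191) × (0.5284−0.04786) = 0.6854×0.4805 = 0.3293 mol/L.

0.329 mol/L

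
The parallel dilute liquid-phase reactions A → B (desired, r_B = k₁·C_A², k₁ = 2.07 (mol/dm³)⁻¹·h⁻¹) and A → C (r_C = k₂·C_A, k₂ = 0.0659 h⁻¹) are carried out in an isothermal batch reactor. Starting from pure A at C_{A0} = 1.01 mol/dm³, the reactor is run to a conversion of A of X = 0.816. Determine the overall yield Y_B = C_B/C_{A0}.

0.767

C_A = C_{A0}(1−X) = 0.1858 mol/dm³.
Along a PFR/batch, dC_C/dC_A = −r_C/(r_B+r_C) = −k₂/(k₂+k₁·C_A).
Integrating from C_{A0} to C_A: C_C = (0.0659/2.07)·ln[(0.0659+2.07·1.01)/(0.0659+2.07·0.186)] = 0.03184·ln(2.157/0.4506) = 0.04985 mol/dm³.
Then C_B = (C_{A0}−C_A) − C_C = 0.8242 − 0.04985 = 0.7743 mol/dm³.
Y_B = C_B/C_{A0} = 0.7743/1.01 = 0.767.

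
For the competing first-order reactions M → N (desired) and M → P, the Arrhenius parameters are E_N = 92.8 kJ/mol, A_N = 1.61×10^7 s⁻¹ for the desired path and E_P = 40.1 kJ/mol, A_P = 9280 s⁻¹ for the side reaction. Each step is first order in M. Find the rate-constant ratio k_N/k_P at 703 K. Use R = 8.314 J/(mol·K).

0.211

With equal orders, S_{N/P} = k_N/k_P = (A_N/A_P)·exp[(E_P−E_N)/(RT)].
(E_P−E_N)/(RT) = (40.1−92.8)×10³/(8.314×703) = -52700/5845 = -9.017.
k_N/k_P = (1.61×10^7/9280)·exp(-9.017) = 1735 × 1.214×10^-4 = 0.211.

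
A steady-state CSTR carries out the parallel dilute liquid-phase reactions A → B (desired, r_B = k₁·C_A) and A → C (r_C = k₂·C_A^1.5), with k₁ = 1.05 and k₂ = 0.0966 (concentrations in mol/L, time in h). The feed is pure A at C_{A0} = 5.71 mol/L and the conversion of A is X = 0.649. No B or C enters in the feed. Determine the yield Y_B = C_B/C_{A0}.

Exit C_A = C_{A0}(1−X) = 5.71×0.351 = 2.004 mol/L.
A CSTR operates uniformly at the exit composition, giving r_B = 2.104 and r_C = 0.2741 (each k·C_A^n at C_A = 2.004).
Fraction of consumed A going to B: r_B/(r_B+r_C) = 0.8848.
C_B = 0.8848·C_{A0}·X = 0.8848×5.71×0.649 = 3.28 mol/L; Y_B = C_B/C_{A0} = 0.574.

0.574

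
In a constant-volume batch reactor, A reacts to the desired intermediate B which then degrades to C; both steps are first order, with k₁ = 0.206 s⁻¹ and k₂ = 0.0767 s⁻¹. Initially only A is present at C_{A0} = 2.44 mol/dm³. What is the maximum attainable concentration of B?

At the optimum, C_{B,max}/C_{A0} = (k₁/k₂)^[k₂/(k₂−k₁)].
= (0.206/0.0767)^(0.0767/(0.0767−0.206)) = (2.686)^(-0.5932) = 0.5565.
C_{B,max} = 0.5565×2.44 = 1.36 mol/dm³.

1.36 mol/dm³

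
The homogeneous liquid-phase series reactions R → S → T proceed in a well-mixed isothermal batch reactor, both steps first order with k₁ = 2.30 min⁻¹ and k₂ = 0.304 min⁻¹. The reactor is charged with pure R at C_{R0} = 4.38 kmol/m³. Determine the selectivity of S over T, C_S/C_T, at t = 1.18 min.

3.55

Solving the coupled first-order balances gives C_S(t) = [k₁/(k₂−k₁)]·C_{R0}·(e^(−k₁t) − e^(−k₂t)).
e^(−k₁t) = e^(−2.30×1.18) = e^(−2.714) = 0.06627; e^(−k₂t) = e^(−0.3587) = 0.6986.
C_S = 2.30×4.38/(0.304−2.30) × (0.06627−0.6986) = (-5.047)×(-0.6323) = 3.191 kmol/m³.
C_R = C_{R0}e^(−k₁t) = 0.2903 kmol/m³, so C_T = C_{R0}−C_R−C_S = 0.8985 kmol/m³; C_S/C_T = 3.55.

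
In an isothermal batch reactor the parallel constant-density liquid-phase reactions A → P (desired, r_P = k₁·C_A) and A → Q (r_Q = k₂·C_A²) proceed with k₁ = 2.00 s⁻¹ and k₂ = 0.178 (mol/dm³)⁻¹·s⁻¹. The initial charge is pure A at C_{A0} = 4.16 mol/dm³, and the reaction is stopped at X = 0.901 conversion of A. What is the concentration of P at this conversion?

3.13 mol/dm³

C_A = C_{A0}(1−X) = 0.4118 mol/dm³.
Along a PFR/batch, dC_P/dC_A = −r_P/(r_P+r_Q) = −k₁/(k₁+k₂·C_A).
Integrating from C_{A0} to C_A: C_P = (2.00/0.178)·ln[(2.00+0.178·4.16)/(2.00+0.178·0.412)] = 11.24·ln(2.740/2.073) = 3.135 mol/dm³.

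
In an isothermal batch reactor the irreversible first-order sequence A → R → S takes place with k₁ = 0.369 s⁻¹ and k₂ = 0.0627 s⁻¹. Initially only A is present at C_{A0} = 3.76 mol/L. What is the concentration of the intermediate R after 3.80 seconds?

For first-order series with pure A initially, C_R(t) = k₁C_{A0}/(k₂−k₁)·(e^(−k₁t) − e^(−k₂t)).
e^(−k₁t) = e^(−0.369×3.80) = e^(−1.402) = 0.2461; e^(−k₂t) = e^(−0.2383) = 0.7880.
C_R = 0.369×3.76/(0.0627−0.369) × (0.2461−0.7880) = (-4.530)×(-0.5419) = 2.455 mol/L.

2.45 mol/L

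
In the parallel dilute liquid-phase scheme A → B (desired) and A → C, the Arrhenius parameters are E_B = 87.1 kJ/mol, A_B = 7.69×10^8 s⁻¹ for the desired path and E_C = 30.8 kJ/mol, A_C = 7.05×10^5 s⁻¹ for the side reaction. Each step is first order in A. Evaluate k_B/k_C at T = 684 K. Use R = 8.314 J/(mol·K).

Since both paths have the same order in A, the concentration cancels and S_{B/C} = k_B/k_C = (A_B/A_C)·exp[(E_C−E_B)/(RT)].
(E_C−E_B)/(RT) = (30.8−87.1)×10³/(8.314×684) = -56300/5687 = -9.900.
k_B/k_C = (7.69×10^8/7.05×10^5)·exp(-9.900) = 1091 × 5.017×10^-5 = 0.0547.

0.0547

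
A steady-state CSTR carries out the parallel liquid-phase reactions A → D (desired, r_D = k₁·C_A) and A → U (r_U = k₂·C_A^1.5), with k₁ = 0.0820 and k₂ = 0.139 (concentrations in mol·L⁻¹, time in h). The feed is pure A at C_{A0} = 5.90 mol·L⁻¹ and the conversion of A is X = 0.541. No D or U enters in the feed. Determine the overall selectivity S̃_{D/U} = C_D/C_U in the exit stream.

Exit C_A = C_{A0}(1−X) = 5.90×0.459 = 2.708 mol·L⁻¹.
A CSTR operates uniformly at the exit composition, giving r_D = 0.2221 and r_U = 0.6195 (each k·C_A^n at C_A = 2.708).
Overall selectivity = C_D/C_U = r_Dτ/(r_Uτ) = r_D/r_U = 0.358.

0.358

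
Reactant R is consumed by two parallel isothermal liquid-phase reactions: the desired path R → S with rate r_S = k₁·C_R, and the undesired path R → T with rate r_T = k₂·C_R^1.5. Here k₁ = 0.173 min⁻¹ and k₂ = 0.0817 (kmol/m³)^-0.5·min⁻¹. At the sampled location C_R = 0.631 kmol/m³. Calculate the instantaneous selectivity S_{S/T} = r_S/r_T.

S_{S/T} = r_S/r_T = (k₁·C_R)/(k₂·C_R^1.5) = (k₁/k₂)·C_R^-0.5.
= (0.173×0.6310) / (0.0817×0.6310^1.5) = 0.1092/0.04095 = 2.67.
The undesired path is higher order in R, so low C_R (CSTR or dilute feed) favours S.

2.67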